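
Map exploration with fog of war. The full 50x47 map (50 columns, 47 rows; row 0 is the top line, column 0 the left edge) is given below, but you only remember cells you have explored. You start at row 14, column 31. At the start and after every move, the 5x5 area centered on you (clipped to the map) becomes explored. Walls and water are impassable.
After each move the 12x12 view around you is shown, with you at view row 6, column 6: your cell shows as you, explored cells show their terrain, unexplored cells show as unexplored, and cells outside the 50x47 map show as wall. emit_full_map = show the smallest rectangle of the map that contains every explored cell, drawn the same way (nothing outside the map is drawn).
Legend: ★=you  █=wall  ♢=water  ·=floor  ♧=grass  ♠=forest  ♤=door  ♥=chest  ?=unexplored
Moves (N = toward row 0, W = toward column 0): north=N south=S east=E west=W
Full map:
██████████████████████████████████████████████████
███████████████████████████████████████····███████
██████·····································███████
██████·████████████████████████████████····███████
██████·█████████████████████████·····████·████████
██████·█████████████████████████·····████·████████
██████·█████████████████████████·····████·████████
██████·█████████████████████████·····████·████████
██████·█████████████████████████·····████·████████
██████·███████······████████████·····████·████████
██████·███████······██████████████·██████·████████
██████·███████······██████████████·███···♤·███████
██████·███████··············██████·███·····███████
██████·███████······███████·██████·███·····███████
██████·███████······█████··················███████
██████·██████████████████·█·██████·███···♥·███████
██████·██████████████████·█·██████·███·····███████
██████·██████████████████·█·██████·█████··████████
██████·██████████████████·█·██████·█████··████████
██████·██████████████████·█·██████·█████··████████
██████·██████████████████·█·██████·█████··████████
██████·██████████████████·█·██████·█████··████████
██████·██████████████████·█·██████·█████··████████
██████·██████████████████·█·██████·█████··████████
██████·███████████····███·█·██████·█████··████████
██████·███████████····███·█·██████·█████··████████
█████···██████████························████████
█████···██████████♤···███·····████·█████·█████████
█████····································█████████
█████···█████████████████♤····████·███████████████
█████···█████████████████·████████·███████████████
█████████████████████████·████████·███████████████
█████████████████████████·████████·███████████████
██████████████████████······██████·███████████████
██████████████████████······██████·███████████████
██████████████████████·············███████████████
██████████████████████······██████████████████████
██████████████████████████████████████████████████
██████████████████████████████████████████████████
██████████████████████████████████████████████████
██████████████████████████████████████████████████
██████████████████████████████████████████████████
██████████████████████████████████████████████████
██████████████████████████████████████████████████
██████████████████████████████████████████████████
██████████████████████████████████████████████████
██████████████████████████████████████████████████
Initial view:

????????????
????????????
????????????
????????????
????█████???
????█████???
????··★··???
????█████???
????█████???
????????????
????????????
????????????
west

????????????
????????????
????????????
????????????
????██████??
????██████??
????··★···??
????██████??
????██████??
????????????
????????????
????????????

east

????????????
????????????
????????????
????????????
???██████???
???██████???
???···★··???
???██████???
???██████???
????????????
????????????
????????????

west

????????????
????????????
????????????
????????????
????██████??
????██████??
????··★···??
????██████??
????██████??
????????????
????????????
????????????

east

????????????
????????????
????????????
????????????
???██████???
???██████???
???···★··???
???██████???
???██████???
????????????
????????????
????????????

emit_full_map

██████
██████
···★··
██████
██████

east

????????????
????????????
????????????
????????????
??██████·???
??██████·???
??····★··???
??██████·???
??██████·???
????????????
????????????
????????????

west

????????????
????????????
????????????
????????????
???██████·??
???██████·??
???···★···??
???██████·??
???██████·??
????????????
????????????
????????????

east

????????????
????????????
????????????
????????????
??██████·???
??██████·???
??····★··???
??██████·???
??██████·???
????????????
????????????
????????????

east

????????????
????????????
????????????
????????????
?██████·█???
?██████·█???
?·····★··???
?██████·█???
?██████·█???
????????????
????????????
????????????

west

????????????
????????????
????????????
????????????
??██████·█??
??██████·█??
??····★···??
??██████·█??
??██████·█??
????????????
????????????
????????????

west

????????????
????????????
????????????
????????????
???██████·█?
???██████·█?
???···★····?
???██████·█?
???██████·█?
????????????
????????????
????????????

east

????????????
????????????
????????????
????????????
??██████·█??
??██████·█??
??····★···??
??██████·█??
??██████·█??
????????????
????????????
????????????

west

????????????
????????????
????????????
????????????
???██████·█?
???██████·█?
???···★····?
???██████·█?
???██████·█?
????????????
????????????
????????????

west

????????????
????????????
????????????
????????????
????██████·█
????██████·█
????··★·····
????██████·█
????██████·█
????????????
????????????
????????????

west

????????????
????????????
????????????
????????????
????·██████·
????·██████·
????··★·····
????·██████·
????·██████·
????????????
????????????
????????????

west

????????????
????????????
????????????
????????????
????··██████
????█·██████
????··★·····
????█·██████
????█·██████
????????????
????????????
????????????

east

????????????
????????????
????????????
????????????
???··██████·
???█·██████·
???···★·····
???█·██████·
???█·██████·
????????????
????????????
????????????

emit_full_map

··██████·█
█·██████·█
···★······
█·██████·█
█·██████·█

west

????????????
????????????
????????????
????????????
????··██████
????█·██████
????··★·····
????█·██████
????█·██████
????????????
????????????
????????????

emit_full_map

··██████·█
█·██████·█
··★·······
█·██████·█
█·██████·█


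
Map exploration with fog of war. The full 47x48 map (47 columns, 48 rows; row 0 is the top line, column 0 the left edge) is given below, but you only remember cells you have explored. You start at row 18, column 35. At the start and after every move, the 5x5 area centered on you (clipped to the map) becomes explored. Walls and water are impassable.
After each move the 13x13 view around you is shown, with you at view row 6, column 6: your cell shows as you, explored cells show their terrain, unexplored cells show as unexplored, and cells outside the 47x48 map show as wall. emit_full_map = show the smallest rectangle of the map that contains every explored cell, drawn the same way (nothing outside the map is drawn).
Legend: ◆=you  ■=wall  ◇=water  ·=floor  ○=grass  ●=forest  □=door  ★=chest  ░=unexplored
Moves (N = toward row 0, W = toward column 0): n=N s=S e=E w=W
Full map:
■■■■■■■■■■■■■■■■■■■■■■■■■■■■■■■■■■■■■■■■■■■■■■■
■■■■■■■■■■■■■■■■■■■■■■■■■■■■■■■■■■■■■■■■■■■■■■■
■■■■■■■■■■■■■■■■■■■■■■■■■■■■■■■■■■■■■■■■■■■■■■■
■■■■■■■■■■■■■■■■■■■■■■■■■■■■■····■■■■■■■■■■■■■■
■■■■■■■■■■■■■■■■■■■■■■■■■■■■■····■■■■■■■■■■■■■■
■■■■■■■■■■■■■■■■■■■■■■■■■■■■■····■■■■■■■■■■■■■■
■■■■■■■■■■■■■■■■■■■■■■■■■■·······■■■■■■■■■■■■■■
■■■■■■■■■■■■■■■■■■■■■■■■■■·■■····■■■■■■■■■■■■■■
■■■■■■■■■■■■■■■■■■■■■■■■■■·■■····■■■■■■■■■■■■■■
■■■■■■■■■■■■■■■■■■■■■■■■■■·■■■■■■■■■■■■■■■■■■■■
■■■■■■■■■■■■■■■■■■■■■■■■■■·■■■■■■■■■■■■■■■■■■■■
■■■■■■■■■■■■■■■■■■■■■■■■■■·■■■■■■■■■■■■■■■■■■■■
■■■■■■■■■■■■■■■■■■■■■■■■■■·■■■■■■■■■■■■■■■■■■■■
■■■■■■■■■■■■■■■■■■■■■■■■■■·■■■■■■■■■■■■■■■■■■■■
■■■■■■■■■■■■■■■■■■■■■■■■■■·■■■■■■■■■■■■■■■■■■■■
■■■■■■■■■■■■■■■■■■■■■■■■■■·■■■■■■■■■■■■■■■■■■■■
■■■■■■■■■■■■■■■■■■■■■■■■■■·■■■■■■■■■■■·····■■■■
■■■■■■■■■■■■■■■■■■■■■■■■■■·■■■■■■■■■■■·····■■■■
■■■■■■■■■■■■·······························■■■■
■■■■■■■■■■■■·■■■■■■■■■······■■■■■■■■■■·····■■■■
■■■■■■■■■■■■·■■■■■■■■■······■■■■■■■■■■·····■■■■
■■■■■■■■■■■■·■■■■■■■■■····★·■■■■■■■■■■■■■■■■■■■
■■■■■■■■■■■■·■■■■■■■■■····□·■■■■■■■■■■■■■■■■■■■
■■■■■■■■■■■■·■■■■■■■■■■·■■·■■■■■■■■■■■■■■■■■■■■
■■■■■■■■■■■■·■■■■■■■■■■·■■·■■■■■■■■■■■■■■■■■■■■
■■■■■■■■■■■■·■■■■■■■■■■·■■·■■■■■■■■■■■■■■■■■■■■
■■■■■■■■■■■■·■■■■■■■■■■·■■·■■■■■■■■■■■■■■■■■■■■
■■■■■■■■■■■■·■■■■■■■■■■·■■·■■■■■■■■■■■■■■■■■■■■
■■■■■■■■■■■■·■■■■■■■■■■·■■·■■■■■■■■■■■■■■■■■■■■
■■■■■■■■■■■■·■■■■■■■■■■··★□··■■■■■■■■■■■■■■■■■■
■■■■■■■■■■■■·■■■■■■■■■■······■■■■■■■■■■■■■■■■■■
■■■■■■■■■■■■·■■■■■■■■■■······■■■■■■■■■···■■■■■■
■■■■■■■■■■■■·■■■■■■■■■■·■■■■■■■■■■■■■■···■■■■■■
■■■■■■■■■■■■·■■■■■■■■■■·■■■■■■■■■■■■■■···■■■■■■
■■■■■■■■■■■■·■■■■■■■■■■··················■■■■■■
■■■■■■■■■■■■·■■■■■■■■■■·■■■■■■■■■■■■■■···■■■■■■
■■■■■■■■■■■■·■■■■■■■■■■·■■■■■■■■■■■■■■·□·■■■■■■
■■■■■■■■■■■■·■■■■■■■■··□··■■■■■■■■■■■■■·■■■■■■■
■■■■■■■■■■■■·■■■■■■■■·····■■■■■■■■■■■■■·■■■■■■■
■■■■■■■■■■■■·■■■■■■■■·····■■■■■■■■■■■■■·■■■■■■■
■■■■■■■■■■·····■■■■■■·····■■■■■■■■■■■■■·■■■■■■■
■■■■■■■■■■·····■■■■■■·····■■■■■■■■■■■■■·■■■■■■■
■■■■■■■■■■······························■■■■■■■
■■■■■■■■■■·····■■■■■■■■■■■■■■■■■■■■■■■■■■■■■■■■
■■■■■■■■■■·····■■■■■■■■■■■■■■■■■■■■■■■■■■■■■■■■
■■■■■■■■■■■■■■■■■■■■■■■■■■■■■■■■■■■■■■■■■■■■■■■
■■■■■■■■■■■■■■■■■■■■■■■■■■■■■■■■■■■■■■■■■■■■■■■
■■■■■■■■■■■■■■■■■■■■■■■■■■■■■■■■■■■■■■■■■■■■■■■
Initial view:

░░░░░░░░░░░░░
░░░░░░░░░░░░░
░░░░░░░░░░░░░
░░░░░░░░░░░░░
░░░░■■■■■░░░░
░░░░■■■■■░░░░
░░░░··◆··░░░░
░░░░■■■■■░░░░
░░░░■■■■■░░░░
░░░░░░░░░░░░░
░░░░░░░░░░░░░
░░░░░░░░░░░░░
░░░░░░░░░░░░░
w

░░░░░░░░░░░░░
░░░░░░░░░░░░░
░░░░░░░░░░░░░
░░░░░░░░░░░░░
░░░░■■■■■■░░░
░░░░■■■■■■░░░
░░░░··◆···░░░
░░░░■■■■■■░░░
░░░░■■■■■■░░░
░░░░░░░░░░░░░
░░░░░░░░░░░░░
░░░░░░░░░░░░░
░░░░░░░░░░░░░

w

░░░░░░░░░░░░░
░░░░░░░░░░░░░
░░░░░░░░░░░░░
░░░░░░░░░░░░░
░░░░■■■■■■■░░
░░░░■■■■■■■░░
░░░░··◆····░░
░░░░■■■■■■■░░
░░░░■■■■■■■░░
░░░░░░░░░░░░░
░░░░░░░░░░░░░
░░░░░░░░░░░░░
░░░░░░░░░░░░░

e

░░░░░░░░░░░░░
░░░░░░░░░░░░░
░░░░░░░░░░░░░
░░░░░░░░░░░░░
░░░■■■■■■■░░░
░░░■■■■■■■░░░
░░░···◆···░░░
░░░■■■■■■■░░░
░░░■■■■■■■░░░
░░░░░░░░░░░░░
░░░░░░░░░░░░░
░░░░░░░░░░░░░
░░░░░░░░░░░░░

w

░░░░░░░░░░░░░
░░░░░░░░░░░░░
░░░░░░░░░░░░░
░░░░░░░░░░░░░
░░░░■■■■■■■░░
░░░░■■■■■■■░░
░░░░··◆····░░
░░░░■■■■■■■░░
░░░░■■■■■■■░░
░░░░░░░░░░░░░
░░░░░░░░░░░░░
░░░░░░░░░░░░░
░░░░░░░░░░░░░

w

░░░░░░░░░░░░░
░░░░░░░░░░░░░
░░░░░░░░░░░░░
░░░░░░░░░░░░░
░░░░■■■■■■■■░
░░░░■■■■■■■■░
░░░░··◆·····░
░░░░■■■■■■■■░
░░░░■■■■■■■■░
░░░░░░░░░░░░░
░░░░░░░░░░░░░
░░░░░░░░░░░░░
░░░░░░░░░░░░░

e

░░░░░░░░░░░░░
░░░░░░░░░░░░░
░░░░░░░░░░░░░
░░░░░░░░░░░░░
░░░■■■■■■■■░░
░░░■■■■■■■■░░
░░░···◆····░░
░░░■■■■■■■■░░
░░░■■■■■■■■░░
░░░░░░░░░░░░░
░░░░░░░░░░░░░
░░░░░░░░░░░░░
░░░░░░░░░░░░░

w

░░░░░░░░░░░░░
░░░░░░░░░░░░░
░░░░░░░░░░░░░
░░░░░░░░░░░░░
░░░░■■■■■■■■░
░░░░■■■■■■■■░
░░░░··◆·····░
░░░░■■■■■■■■░
░░░░■■■■■■■■░
░░░░░░░░░░░░░
░░░░░░░░░░░░░
░░░░░░░░░░░░░
░░░░░░░░░░░░░

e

░░░░░░░░░░░░░
░░░░░░░░░░░░░
░░░░░░░░░░░░░
░░░░░░░░░░░░░
░░░■■■■■■■■░░
░░░■■■■■■■■░░
░░░···◆····░░
░░░■■■■■■■■░░
░░░■■■■■■■■░░
░░░░░░░░░░░░░
░░░░░░░░░░░░░
░░░░░░░░░░░░░
░░░░░░░░░░░░░


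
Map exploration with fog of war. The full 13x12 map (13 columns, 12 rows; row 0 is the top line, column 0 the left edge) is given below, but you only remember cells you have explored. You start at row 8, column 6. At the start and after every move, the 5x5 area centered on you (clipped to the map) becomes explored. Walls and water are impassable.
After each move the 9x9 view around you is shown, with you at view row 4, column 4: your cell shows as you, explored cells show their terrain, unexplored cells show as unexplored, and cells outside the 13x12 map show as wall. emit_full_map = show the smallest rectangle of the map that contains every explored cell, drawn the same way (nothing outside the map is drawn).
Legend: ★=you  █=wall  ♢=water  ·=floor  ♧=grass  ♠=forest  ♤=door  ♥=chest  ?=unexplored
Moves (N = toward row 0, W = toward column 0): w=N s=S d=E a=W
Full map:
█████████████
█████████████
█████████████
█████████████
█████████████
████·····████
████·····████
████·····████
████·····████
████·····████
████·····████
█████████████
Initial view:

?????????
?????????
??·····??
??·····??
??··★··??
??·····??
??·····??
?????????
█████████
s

?????????
??·····??
??·····??
??·····??
??··★··??
??·····??
??█████??
█████████
█████████

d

?????????
?·····???
?·····█??
?·····█??
?···★·█??
?·····█??
?██████??
█████████
█████████

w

?????????
?????????
?·····█??
?·····█??
?···★·█??
?·····█??
?·····█??
?██████??
█████████

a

?????????
?????????
??·····█?
??·····█?
??··★··█?
??·····█?
??·····█?
??██████?
█████████

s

?????????
??·····█?
??·····█?
??·····█?
??··★··█?
??·····█?
??██████?
█████████
█████████

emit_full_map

·····█
·····█
·····█
··★··█
·····█
██████

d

?????????
?·····█??
?·····█??
?·····█??
?···★·█??
?·····█??
?██████??
█████████
█████████

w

?????????
?????????
?·····█??
?·····█??
?···★·█??
?·····█??
?·····█??
?██████??
█████████

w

?????????
?????????
??····█??
?·····█??
?···★·█??
?·····█??
?·····█??
?·····█??
?██████??

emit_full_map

?····█
·····█
···★·█
·····█
·····█
·····█
██████


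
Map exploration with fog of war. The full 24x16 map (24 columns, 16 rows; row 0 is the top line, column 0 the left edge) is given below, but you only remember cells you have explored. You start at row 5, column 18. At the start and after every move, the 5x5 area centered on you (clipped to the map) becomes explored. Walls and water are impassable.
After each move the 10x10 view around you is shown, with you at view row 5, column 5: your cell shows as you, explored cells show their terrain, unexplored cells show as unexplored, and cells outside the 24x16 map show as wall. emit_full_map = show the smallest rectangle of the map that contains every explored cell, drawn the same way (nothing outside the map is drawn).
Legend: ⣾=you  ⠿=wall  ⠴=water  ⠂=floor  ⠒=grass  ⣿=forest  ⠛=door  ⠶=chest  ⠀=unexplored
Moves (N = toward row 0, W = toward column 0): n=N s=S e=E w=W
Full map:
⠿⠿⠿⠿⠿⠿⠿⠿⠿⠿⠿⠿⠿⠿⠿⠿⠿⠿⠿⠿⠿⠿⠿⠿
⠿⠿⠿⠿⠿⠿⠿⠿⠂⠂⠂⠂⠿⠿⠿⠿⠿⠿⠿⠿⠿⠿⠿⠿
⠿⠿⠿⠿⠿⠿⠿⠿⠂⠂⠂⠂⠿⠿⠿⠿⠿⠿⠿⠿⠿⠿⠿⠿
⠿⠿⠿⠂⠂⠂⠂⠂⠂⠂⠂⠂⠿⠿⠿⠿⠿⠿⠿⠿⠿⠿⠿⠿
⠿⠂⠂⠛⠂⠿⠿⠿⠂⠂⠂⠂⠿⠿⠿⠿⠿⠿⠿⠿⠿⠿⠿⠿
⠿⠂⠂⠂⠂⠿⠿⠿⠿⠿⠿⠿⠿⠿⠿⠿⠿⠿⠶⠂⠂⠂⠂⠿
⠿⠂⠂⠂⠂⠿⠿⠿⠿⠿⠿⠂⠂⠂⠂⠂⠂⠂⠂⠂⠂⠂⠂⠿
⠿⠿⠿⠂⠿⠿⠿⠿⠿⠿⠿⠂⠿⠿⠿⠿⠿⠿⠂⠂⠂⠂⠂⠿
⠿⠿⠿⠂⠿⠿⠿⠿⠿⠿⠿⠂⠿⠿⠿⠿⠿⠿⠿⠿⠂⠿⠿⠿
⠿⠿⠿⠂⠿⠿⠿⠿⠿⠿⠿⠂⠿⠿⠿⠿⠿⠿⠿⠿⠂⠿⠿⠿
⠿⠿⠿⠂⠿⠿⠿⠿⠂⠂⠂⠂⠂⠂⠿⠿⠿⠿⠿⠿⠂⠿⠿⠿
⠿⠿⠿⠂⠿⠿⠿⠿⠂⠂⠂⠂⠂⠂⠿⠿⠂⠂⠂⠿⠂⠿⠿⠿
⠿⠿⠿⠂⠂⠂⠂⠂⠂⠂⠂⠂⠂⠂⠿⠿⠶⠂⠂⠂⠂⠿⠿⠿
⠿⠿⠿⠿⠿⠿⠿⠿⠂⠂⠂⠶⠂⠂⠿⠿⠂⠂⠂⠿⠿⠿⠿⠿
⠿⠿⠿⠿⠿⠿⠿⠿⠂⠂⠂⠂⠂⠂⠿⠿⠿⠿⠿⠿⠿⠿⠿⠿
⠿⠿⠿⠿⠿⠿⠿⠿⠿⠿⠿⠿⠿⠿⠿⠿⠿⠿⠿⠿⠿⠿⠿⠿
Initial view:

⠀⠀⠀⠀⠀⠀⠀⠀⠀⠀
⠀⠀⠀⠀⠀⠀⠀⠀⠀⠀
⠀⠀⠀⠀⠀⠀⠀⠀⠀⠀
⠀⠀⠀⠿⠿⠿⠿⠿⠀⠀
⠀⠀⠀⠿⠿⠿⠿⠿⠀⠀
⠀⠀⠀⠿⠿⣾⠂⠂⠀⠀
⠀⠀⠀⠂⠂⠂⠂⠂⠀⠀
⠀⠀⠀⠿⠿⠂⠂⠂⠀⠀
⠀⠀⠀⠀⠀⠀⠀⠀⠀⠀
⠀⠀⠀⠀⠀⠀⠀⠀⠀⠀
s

⠀⠀⠀⠀⠀⠀⠀⠀⠀⠀
⠀⠀⠀⠀⠀⠀⠀⠀⠀⠀
⠀⠀⠀⠿⠿⠿⠿⠿⠀⠀
⠀⠀⠀⠿⠿⠿⠿⠿⠀⠀
⠀⠀⠀⠿⠿⠶⠂⠂⠀⠀
⠀⠀⠀⠂⠂⣾⠂⠂⠀⠀
⠀⠀⠀⠿⠿⠂⠂⠂⠀⠀
⠀⠀⠀⠿⠿⠿⠿⠂⠀⠀
⠀⠀⠀⠀⠀⠀⠀⠀⠀⠀
⠀⠀⠀⠀⠀⠀⠀⠀⠀⠀

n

⠀⠀⠀⠀⠀⠀⠀⠀⠀⠀
⠀⠀⠀⠀⠀⠀⠀⠀⠀⠀
⠀⠀⠀⠀⠀⠀⠀⠀⠀⠀
⠀⠀⠀⠿⠿⠿⠿⠿⠀⠀
⠀⠀⠀⠿⠿⠿⠿⠿⠀⠀
⠀⠀⠀⠿⠿⣾⠂⠂⠀⠀
⠀⠀⠀⠂⠂⠂⠂⠂⠀⠀
⠀⠀⠀⠿⠿⠂⠂⠂⠀⠀
⠀⠀⠀⠿⠿⠿⠿⠂⠀⠀
⠀⠀⠀⠀⠀⠀⠀⠀⠀⠀

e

⠀⠀⠀⠀⠀⠀⠀⠀⠀⠀
⠀⠀⠀⠀⠀⠀⠀⠀⠀⠀
⠀⠀⠀⠀⠀⠀⠀⠀⠀⠀
⠀⠀⠿⠿⠿⠿⠿⠿⠀⠀
⠀⠀⠿⠿⠿⠿⠿⠿⠀⠀
⠀⠀⠿⠿⠶⣾⠂⠂⠀⠀
⠀⠀⠂⠂⠂⠂⠂⠂⠀⠀
⠀⠀⠿⠿⠂⠂⠂⠂⠀⠀
⠀⠀⠿⠿⠿⠿⠂⠀⠀⠀
⠀⠀⠀⠀⠀⠀⠀⠀⠀⠀

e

⠀⠀⠀⠀⠀⠀⠀⠀⠀⠿
⠀⠀⠀⠀⠀⠀⠀⠀⠀⠿
⠀⠀⠀⠀⠀⠀⠀⠀⠀⠿
⠀⠿⠿⠿⠿⠿⠿⠿⠀⠿
⠀⠿⠿⠿⠿⠿⠿⠿⠀⠿
⠀⠿⠿⠶⠂⣾⠂⠂⠀⠿
⠀⠂⠂⠂⠂⠂⠂⠂⠀⠿
⠀⠿⠿⠂⠂⠂⠂⠂⠀⠿
⠀⠿⠿⠿⠿⠂⠀⠀⠀⠿
⠀⠀⠀⠀⠀⠀⠀⠀⠀⠿

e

⠀⠀⠀⠀⠀⠀⠀⠀⠿⠿
⠀⠀⠀⠀⠀⠀⠀⠀⠿⠿
⠀⠀⠀⠀⠀⠀⠀⠀⠿⠿
⠿⠿⠿⠿⠿⠿⠿⠿⠿⠿
⠿⠿⠿⠿⠿⠿⠿⠿⠿⠿
⠿⠿⠶⠂⠂⣾⠂⠿⠿⠿
⠂⠂⠂⠂⠂⠂⠂⠿⠿⠿
⠿⠿⠂⠂⠂⠂⠂⠿⠿⠿
⠿⠿⠿⠿⠂⠀⠀⠀⠿⠿
⠀⠀⠀⠀⠀⠀⠀⠀⠿⠿

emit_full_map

⠿⠿⠿⠿⠿⠿⠿⠿
⠿⠿⠿⠿⠿⠿⠿⠿
⠿⠿⠶⠂⠂⣾⠂⠿
⠂⠂⠂⠂⠂⠂⠂⠿
⠿⠿⠂⠂⠂⠂⠂⠿
⠿⠿⠿⠿⠂⠀⠀⠀

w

⠀⠀⠀⠀⠀⠀⠀⠀⠀⠿
⠀⠀⠀⠀⠀⠀⠀⠀⠀⠿
⠀⠀⠀⠀⠀⠀⠀⠀⠀⠿
⠀⠿⠿⠿⠿⠿⠿⠿⠿⠿
⠀⠿⠿⠿⠿⠿⠿⠿⠿⠿
⠀⠿⠿⠶⠂⣾⠂⠂⠿⠿
⠀⠂⠂⠂⠂⠂⠂⠂⠿⠿
⠀⠿⠿⠂⠂⠂⠂⠂⠿⠿
⠀⠿⠿⠿⠿⠂⠀⠀⠀⠿
⠀⠀⠀⠀⠀⠀⠀⠀⠀⠿

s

⠀⠀⠀⠀⠀⠀⠀⠀⠀⠿
⠀⠀⠀⠀⠀⠀⠀⠀⠀⠿
⠀⠿⠿⠿⠿⠿⠿⠿⠿⠿
⠀⠿⠿⠿⠿⠿⠿⠿⠿⠿
⠀⠿⠿⠶⠂⠂⠂⠂⠿⠿
⠀⠂⠂⠂⠂⣾⠂⠂⠿⠿
⠀⠿⠿⠂⠂⠂⠂⠂⠿⠿
⠀⠿⠿⠿⠿⠂⠿⠿⠀⠿
⠀⠀⠀⠀⠀⠀⠀⠀⠀⠿
⠀⠀⠀⠀⠀⠀⠀⠀⠀⠿

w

⠀⠀⠀⠀⠀⠀⠀⠀⠀⠀
⠀⠀⠀⠀⠀⠀⠀⠀⠀⠀
⠀⠀⠿⠿⠿⠿⠿⠿⠿⠿
⠀⠀⠿⠿⠿⠿⠿⠿⠿⠿
⠀⠀⠿⠿⠶⠂⠂⠂⠂⠿
⠀⠀⠂⠂⠂⣾⠂⠂⠂⠿
⠀⠀⠿⠿⠂⠂⠂⠂⠂⠿
⠀⠀⠿⠿⠿⠿⠂⠿⠿⠀
⠀⠀⠀⠀⠀⠀⠀⠀⠀⠀
⠀⠀⠀⠀⠀⠀⠀⠀⠀⠀

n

⠀⠀⠀⠀⠀⠀⠀⠀⠀⠀
⠀⠀⠀⠀⠀⠀⠀⠀⠀⠀
⠀⠀⠀⠀⠀⠀⠀⠀⠀⠀
⠀⠀⠿⠿⠿⠿⠿⠿⠿⠿
⠀⠀⠿⠿⠿⠿⠿⠿⠿⠿
⠀⠀⠿⠿⠶⣾⠂⠂⠂⠿
⠀⠀⠂⠂⠂⠂⠂⠂⠂⠿
⠀⠀⠿⠿⠂⠂⠂⠂⠂⠿
⠀⠀⠿⠿⠿⠿⠂⠿⠿⠀
⠀⠀⠀⠀⠀⠀⠀⠀⠀⠀

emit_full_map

⠿⠿⠿⠿⠿⠿⠿⠿
⠿⠿⠿⠿⠿⠿⠿⠿
⠿⠿⠶⣾⠂⠂⠂⠿
⠂⠂⠂⠂⠂⠂⠂⠿
⠿⠿⠂⠂⠂⠂⠂⠿
⠿⠿⠿⠿⠂⠿⠿⠀

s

⠀⠀⠀⠀⠀⠀⠀⠀⠀⠀
⠀⠀⠀⠀⠀⠀⠀⠀⠀⠀
⠀⠀⠿⠿⠿⠿⠿⠿⠿⠿
⠀⠀⠿⠿⠿⠿⠿⠿⠿⠿
⠀⠀⠿⠿⠶⠂⠂⠂⠂⠿
⠀⠀⠂⠂⠂⣾⠂⠂⠂⠿
⠀⠀⠿⠿⠂⠂⠂⠂⠂⠿
⠀⠀⠿⠿⠿⠿⠂⠿⠿⠀
⠀⠀⠀⠀⠀⠀⠀⠀⠀⠀
⠀⠀⠀⠀⠀⠀⠀⠀⠀⠀

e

⠀⠀⠀⠀⠀⠀⠀⠀⠀⠿
⠀⠀⠀⠀⠀⠀⠀⠀⠀⠿
⠀⠿⠿⠿⠿⠿⠿⠿⠿⠿
⠀⠿⠿⠿⠿⠿⠿⠿⠿⠿
⠀⠿⠿⠶⠂⠂⠂⠂⠿⠿
⠀⠂⠂⠂⠂⣾⠂⠂⠿⠿
⠀⠿⠿⠂⠂⠂⠂⠂⠿⠿
⠀⠿⠿⠿⠿⠂⠿⠿⠀⠿
⠀⠀⠀⠀⠀⠀⠀⠀⠀⠿
⠀⠀⠀⠀⠀⠀⠀⠀⠀⠿


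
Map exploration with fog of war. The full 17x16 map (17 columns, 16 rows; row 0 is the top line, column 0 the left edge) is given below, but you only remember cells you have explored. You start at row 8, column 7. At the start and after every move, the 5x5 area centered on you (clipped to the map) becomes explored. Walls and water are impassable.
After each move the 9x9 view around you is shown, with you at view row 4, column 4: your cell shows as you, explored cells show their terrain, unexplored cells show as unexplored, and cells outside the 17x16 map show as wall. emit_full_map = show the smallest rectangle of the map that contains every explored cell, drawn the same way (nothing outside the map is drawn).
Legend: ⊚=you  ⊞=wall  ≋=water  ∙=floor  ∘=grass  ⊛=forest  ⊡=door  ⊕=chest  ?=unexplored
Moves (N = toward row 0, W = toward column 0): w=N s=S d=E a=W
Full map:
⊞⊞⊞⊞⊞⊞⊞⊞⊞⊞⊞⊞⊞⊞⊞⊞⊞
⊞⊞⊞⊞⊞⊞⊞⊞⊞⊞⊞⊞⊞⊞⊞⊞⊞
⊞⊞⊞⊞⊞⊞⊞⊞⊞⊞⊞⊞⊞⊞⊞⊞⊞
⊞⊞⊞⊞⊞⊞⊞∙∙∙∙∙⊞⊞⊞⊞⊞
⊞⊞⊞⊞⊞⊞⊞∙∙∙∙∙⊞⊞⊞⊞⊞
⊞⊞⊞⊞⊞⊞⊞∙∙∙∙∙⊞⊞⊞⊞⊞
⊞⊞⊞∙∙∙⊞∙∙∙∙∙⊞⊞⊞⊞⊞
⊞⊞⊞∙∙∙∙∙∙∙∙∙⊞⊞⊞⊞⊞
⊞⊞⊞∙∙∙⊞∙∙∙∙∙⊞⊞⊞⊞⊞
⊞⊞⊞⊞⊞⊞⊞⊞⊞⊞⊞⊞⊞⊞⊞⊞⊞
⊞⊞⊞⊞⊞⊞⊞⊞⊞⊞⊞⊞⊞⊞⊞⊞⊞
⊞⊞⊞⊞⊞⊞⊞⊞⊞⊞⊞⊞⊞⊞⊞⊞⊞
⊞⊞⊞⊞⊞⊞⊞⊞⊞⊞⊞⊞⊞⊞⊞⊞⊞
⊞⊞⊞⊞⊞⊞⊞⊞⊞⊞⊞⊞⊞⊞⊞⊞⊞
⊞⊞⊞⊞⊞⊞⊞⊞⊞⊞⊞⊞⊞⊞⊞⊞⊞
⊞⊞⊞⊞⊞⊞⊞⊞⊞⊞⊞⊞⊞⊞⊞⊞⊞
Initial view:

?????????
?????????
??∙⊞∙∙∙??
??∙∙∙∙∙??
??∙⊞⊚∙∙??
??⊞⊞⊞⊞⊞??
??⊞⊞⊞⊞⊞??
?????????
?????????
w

?????????
?????????
??⊞⊞∙∙∙??
??∙⊞∙∙∙??
??∙∙⊚∙∙??
??∙⊞∙∙∙??
??⊞⊞⊞⊞⊞??
??⊞⊞⊞⊞⊞??
?????????

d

?????????
?????????
?⊞⊞∙∙∙∙??
?∙⊞∙∙∙∙??
?∙∙∙⊚∙∙??
?∙⊞∙∙∙∙??
?⊞⊞⊞⊞⊞⊞??
?⊞⊞⊞⊞⊞???
?????????

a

?????????
?????????
??⊞⊞∙∙∙∙?
??∙⊞∙∙∙∙?
??∙∙⊚∙∙∙?
??∙⊞∙∙∙∙?
??⊞⊞⊞⊞⊞⊞?
??⊞⊞⊞⊞⊞??
?????????

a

?????????
?????????
??⊞⊞⊞∙∙∙∙
??∙∙⊞∙∙∙∙
??∙∙⊚∙∙∙∙
??∙∙⊞∙∙∙∙
??⊞⊞⊞⊞⊞⊞⊞
???⊞⊞⊞⊞⊞?
?????????

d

?????????
?????????
?⊞⊞⊞∙∙∙∙?
?∙∙⊞∙∙∙∙?
?∙∙∙⊚∙∙∙?
?∙∙⊞∙∙∙∙?
?⊞⊞⊞⊞⊞⊞⊞?
??⊞⊞⊞⊞⊞??
?????????

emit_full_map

⊞⊞⊞∙∙∙∙
∙∙⊞∙∙∙∙
∙∙∙⊚∙∙∙
∙∙⊞∙∙∙∙
⊞⊞⊞⊞⊞⊞⊞
?⊞⊞⊞⊞⊞?

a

?????????
?????????
??⊞⊞⊞∙∙∙∙
??∙∙⊞∙∙∙∙
??∙∙⊚∙∙∙∙
??∙∙⊞∙∙∙∙
??⊞⊞⊞⊞⊞⊞⊞
???⊞⊞⊞⊞⊞?
?????????

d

?????????
?????????
?⊞⊞⊞∙∙∙∙?
?∙∙⊞∙∙∙∙?
?∙∙∙⊚∙∙∙?
?∙∙⊞∙∙∙∙?
?⊞⊞⊞⊞⊞⊞⊞?
??⊞⊞⊞⊞⊞??
?????????

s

?????????
?⊞⊞⊞∙∙∙∙?
?∙∙⊞∙∙∙∙?
?∙∙∙∙∙∙∙?
?∙∙⊞⊚∙∙∙?
?⊞⊞⊞⊞⊞⊞⊞?
??⊞⊞⊞⊞⊞??
?????????
?????????


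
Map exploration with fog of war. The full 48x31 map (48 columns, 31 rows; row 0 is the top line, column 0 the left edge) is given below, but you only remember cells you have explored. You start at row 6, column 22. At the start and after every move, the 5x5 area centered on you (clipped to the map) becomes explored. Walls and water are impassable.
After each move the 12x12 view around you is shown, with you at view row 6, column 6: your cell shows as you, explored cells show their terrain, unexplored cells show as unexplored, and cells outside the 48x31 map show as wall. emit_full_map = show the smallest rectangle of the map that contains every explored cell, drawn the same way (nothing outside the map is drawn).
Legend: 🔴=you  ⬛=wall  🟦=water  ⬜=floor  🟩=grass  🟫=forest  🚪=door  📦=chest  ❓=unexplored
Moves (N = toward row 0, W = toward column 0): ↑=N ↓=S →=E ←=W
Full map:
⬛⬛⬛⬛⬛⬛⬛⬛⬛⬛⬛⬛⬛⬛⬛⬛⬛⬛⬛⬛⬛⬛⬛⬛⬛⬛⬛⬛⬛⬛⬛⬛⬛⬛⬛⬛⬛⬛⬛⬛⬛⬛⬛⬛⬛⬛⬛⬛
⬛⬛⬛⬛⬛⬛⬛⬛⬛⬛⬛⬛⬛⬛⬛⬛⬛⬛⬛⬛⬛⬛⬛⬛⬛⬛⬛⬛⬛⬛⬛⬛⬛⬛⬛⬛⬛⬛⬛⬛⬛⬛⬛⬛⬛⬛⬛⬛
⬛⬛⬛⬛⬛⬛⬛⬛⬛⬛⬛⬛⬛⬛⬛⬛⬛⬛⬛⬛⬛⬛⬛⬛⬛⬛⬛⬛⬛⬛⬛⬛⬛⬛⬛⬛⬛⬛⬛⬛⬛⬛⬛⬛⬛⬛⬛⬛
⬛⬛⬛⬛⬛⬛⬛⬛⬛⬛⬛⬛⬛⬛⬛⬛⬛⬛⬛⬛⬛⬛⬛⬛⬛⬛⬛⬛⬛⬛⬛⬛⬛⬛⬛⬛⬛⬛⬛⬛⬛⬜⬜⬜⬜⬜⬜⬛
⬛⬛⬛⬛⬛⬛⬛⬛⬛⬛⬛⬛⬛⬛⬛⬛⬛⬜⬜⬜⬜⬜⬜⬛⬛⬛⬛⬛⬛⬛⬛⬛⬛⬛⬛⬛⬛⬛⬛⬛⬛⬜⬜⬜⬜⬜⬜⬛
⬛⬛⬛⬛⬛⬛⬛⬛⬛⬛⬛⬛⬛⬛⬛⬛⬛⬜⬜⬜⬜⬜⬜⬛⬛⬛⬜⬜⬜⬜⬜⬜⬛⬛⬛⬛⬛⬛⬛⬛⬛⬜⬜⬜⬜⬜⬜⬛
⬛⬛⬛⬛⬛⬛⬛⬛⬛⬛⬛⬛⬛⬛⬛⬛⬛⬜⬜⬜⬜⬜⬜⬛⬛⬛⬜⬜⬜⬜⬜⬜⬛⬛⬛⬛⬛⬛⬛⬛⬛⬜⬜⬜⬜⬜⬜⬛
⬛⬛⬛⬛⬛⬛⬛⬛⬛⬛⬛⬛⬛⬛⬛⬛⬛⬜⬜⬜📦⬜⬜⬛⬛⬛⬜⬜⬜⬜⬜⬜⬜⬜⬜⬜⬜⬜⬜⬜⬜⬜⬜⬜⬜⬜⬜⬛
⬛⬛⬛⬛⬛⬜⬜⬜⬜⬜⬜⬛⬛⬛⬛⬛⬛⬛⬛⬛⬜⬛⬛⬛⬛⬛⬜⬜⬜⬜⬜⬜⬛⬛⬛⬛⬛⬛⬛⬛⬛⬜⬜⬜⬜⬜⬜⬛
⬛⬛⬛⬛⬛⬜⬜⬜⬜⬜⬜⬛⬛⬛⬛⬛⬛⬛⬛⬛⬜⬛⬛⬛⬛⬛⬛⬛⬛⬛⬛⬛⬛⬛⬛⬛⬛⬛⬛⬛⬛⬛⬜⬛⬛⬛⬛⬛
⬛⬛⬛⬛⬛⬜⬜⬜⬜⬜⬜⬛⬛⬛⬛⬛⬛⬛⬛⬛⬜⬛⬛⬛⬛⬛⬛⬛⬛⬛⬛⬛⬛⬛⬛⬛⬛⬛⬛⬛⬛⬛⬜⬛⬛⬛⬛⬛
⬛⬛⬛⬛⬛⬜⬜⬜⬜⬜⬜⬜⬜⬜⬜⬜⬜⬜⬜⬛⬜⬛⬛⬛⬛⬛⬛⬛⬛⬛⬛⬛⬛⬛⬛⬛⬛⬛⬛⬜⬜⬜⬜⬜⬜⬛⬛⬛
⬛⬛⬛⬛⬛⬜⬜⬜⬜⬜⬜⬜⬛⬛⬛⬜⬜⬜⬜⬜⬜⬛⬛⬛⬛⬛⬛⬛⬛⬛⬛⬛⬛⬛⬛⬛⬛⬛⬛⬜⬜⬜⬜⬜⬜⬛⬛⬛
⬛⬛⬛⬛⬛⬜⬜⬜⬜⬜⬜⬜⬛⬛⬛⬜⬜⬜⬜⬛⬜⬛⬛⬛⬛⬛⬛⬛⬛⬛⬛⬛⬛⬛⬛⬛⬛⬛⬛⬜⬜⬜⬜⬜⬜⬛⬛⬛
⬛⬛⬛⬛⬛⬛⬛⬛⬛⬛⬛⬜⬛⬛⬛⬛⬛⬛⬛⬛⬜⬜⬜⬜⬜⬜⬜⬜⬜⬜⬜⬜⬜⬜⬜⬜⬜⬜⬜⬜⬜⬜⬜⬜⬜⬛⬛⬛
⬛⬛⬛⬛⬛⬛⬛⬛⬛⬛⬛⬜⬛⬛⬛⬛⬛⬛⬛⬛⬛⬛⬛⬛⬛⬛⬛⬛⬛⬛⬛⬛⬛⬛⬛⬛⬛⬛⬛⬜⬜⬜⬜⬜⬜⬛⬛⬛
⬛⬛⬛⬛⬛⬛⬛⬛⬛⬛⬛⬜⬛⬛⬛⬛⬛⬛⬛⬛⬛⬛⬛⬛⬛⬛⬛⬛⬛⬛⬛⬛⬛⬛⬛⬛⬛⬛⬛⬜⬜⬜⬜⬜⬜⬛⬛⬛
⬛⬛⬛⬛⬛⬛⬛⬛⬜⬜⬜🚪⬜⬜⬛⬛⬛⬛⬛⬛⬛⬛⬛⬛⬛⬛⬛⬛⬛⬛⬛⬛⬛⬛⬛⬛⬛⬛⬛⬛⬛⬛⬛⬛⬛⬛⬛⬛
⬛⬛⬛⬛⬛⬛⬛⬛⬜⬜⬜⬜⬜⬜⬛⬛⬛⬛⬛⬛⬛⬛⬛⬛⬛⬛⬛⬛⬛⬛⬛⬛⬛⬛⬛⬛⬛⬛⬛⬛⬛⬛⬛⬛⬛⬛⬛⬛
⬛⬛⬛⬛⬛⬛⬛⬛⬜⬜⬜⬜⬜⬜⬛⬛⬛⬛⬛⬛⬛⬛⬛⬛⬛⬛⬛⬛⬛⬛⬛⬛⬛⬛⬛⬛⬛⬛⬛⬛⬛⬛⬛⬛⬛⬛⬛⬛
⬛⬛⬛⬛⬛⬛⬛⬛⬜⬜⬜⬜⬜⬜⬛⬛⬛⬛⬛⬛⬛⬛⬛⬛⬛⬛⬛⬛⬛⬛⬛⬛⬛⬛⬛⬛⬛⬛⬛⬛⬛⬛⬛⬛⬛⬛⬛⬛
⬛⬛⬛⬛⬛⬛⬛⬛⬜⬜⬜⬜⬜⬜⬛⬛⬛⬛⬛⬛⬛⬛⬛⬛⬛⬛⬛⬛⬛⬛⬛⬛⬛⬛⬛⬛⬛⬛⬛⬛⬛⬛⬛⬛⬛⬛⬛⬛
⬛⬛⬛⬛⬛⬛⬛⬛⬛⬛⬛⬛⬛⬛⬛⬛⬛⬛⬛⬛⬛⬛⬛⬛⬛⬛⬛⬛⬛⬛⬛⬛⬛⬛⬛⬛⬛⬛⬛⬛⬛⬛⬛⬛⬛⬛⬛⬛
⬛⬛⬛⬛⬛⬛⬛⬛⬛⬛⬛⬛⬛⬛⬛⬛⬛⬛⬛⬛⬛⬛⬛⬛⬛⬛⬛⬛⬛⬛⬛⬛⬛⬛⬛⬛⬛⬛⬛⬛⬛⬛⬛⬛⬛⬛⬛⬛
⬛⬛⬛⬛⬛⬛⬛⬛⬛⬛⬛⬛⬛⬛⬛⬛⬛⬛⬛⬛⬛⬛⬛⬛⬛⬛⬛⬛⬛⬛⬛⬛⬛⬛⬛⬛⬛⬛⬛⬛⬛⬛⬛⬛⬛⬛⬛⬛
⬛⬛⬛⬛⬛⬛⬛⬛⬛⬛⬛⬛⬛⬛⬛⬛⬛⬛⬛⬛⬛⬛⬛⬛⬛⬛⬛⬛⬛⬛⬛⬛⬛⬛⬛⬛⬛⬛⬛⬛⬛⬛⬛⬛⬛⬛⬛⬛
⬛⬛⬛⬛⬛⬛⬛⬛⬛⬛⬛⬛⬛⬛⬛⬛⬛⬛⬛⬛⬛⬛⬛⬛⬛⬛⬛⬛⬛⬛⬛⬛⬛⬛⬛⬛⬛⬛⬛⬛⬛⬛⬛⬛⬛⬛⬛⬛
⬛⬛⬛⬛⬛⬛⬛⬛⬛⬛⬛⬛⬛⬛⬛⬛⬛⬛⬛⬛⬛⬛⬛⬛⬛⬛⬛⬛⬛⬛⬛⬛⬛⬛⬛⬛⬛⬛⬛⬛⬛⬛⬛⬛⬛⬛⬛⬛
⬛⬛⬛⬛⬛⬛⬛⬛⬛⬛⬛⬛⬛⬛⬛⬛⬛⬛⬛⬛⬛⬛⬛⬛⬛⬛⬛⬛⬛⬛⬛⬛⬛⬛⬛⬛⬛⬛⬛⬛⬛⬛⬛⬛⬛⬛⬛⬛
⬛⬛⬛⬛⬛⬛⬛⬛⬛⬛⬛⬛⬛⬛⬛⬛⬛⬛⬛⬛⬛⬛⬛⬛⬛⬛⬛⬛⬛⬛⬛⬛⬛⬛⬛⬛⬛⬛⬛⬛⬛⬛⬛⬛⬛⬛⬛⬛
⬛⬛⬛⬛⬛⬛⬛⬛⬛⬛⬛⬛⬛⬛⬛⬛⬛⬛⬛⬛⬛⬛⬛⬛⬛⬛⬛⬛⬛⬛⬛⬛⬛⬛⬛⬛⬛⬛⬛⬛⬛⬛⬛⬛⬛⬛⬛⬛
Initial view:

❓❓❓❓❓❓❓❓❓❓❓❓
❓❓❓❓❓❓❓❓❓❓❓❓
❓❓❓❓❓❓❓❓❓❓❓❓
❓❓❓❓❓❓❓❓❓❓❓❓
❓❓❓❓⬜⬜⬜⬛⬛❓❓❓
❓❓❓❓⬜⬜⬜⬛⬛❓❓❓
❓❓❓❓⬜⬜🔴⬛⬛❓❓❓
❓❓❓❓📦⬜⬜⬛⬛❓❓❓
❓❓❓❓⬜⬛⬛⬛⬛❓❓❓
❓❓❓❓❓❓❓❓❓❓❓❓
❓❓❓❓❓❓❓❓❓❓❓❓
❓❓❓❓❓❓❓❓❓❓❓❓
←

❓❓❓❓❓❓❓❓❓❓❓❓
❓❓❓❓❓❓❓❓❓❓❓❓
❓❓❓❓❓❓❓❓❓❓❓❓
❓❓❓❓❓❓❓❓❓❓❓❓
❓❓❓❓⬜⬜⬜⬜⬛⬛❓❓
❓❓❓❓⬜⬜⬜⬜⬛⬛❓❓
❓❓❓❓⬜⬜🔴⬜⬛⬛❓❓
❓❓❓❓⬜📦⬜⬜⬛⬛❓❓
❓❓❓❓⬛⬜⬛⬛⬛⬛❓❓
❓❓❓❓❓❓❓❓❓❓❓❓
❓❓❓❓❓❓❓❓❓❓❓❓
❓❓❓❓❓❓❓❓❓❓❓❓

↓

❓❓❓❓❓❓❓❓❓❓❓❓
❓❓❓❓❓❓❓❓❓❓❓❓
❓❓❓❓❓❓❓❓❓❓❓❓
❓❓❓❓⬜⬜⬜⬜⬛⬛❓❓
❓❓❓❓⬜⬜⬜⬜⬛⬛❓❓
❓❓❓❓⬜⬜⬜⬜⬛⬛❓❓
❓❓❓❓⬜📦🔴⬜⬛⬛❓❓
❓❓❓❓⬛⬜⬛⬛⬛⬛❓❓
❓❓❓❓⬛⬜⬛⬛⬛❓❓❓
❓❓❓❓❓❓❓❓❓❓❓❓
❓❓❓❓❓❓❓❓❓❓❓❓
❓❓❓❓❓❓❓❓❓❓❓❓

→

❓❓❓❓❓❓❓❓❓❓❓❓
❓❓❓❓❓❓❓❓❓❓❓❓
❓❓❓❓❓❓❓❓❓❓❓❓
❓❓❓⬜⬜⬜⬜⬛⬛❓❓❓
❓❓❓⬜⬜⬜⬜⬛⬛❓❓❓
❓❓❓⬜⬜⬜⬜⬛⬛❓❓❓
❓❓❓⬜📦⬜🔴⬛⬛❓❓❓
❓❓❓⬛⬜⬛⬛⬛⬛❓❓❓
❓❓❓⬛⬜⬛⬛⬛⬛❓❓❓
❓❓❓❓❓❓❓❓❓❓❓❓
❓❓❓❓❓❓❓❓❓❓❓❓
❓❓❓❓❓❓❓❓❓❓❓❓

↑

❓❓❓❓❓❓❓❓❓❓❓❓
❓❓❓❓❓❓❓❓❓❓❓❓
❓❓❓❓❓❓❓❓❓❓❓❓
❓❓❓❓❓❓❓❓❓❓❓❓
❓❓❓⬜⬜⬜⬜⬛⬛❓❓❓
❓❓❓⬜⬜⬜⬜⬛⬛❓❓❓
❓❓❓⬜⬜⬜🔴⬛⬛❓❓❓
❓❓❓⬜📦⬜⬜⬛⬛❓❓❓
❓❓❓⬛⬜⬛⬛⬛⬛❓❓❓
❓❓❓⬛⬜⬛⬛⬛⬛❓❓❓
❓❓❓❓❓❓❓❓❓❓❓❓
❓❓❓❓❓❓❓❓❓❓❓❓

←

❓❓❓❓❓❓❓❓❓❓❓❓
❓❓❓❓❓❓❓❓❓❓❓❓
❓❓❓❓❓❓❓❓❓❓❓❓
❓❓❓❓❓❓❓❓❓❓❓❓
❓❓❓❓⬜⬜⬜⬜⬛⬛❓❓
❓❓❓❓⬜⬜⬜⬜⬛⬛❓❓
❓❓❓❓⬜⬜🔴⬜⬛⬛❓❓
❓❓❓❓⬜📦⬜⬜⬛⬛❓❓
❓❓❓❓⬛⬜⬛⬛⬛⬛❓❓
❓❓❓❓⬛⬜⬛⬛⬛⬛❓❓
❓❓❓❓❓❓❓❓❓❓❓❓
❓❓❓❓❓❓❓❓❓❓❓❓

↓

❓❓❓❓❓❓❓❓❓❓❓❓
❓❓❓❓❓❓❓❓❓❓❓❓
❓❓❓❓❓❓❓❓❓❓❓❓
❓❓❓❓⬜⬜⬜⬜⬛⬛❓❓
❓❓❓❓⬜⬜⬜⬜⬛⬛❓❓
❓❓❓❓⬜⬜⬜⬜⬛⬛❓❓
❓❓❓❓⬜📦🔴⬜⬛⬛❓❓
❓❓❓❓⬛⬜⬛⬛⬛⬛❓❓
❓❓❓❓⬛⬜⬛⬛⬛⬛❓❓
❓❓❓❓❓❓❓❓❓❓❓❓
❓❓❓❓❓❓❓❓❓❓❓❓
❓❓❓❓❓❓❓❓❓❓❓❓

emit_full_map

⬜⬜⬜⬜⬛⬛
⬜⬜⬜⬜⬛⬛
⬜⬜⬜⬜⬛⬛
⬜📦🔴⬜⬛⬛
⬛⬜⬛⬛⬛⬛
⬛⬜⬛⬛⬛⬛

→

❓❓❓❓❓❓❓❓❓❓❓❓
❓❓❓❓❓❓❓❓❓❓❓❓
❓❓❓❓❓❓❓❓❓❓❓❓
❓❓❓⬜⬜⬜⬜⬛⬛❓❓❓
❓❓❓⬜⬜⬜⬜⬛⬛❓❓❓
❓❓❓⬜⬜⬜⬜⬛⬛❓❓❓
❓❓❓⬜📦⬜🔴⬛⬛❓❓❓
❓❓❓⬛⬜⬛⬛⬛⬛❓❓❓
❓❓❓⬛⬜⬛⬛⬛⬛❓❓❓
❓❓❓❓❓❓❓❓❓❓❓❓
❓❓❓❓❓❓❓❓❓❓❓❓
❓❓❓❓❓❓❓❓❓❓❓❓

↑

❓❓❓❓❓❓❓❓❓❓❓❓
❓❓❓❓❓❓❓❓❓❓❓❓
❓❓❓❓❓❓❓❓❓❓❓❓
❓❓❓❓❓❓❓❓❓❓❓❓
❓❓❓⬜⬜⬜⬜⬛⬛❓❓❓
❓❓❓⬜⬜⬜⬜⬛⬛❓❓❓
❓❓❓⬜⬜⬜🔴⬛⬛❓❓❓
❓❓❓⬜📦⬜⬜⬛⬛❓❓❓
❓❓❓⬛⬜⬛⬛⬛⬛❓❓❓
❓❓❓⬛⬜⬛⬛⬛⬛❓❓❓
❓❓❓❓❓❓❓❓❓❓❓❓
❓❓❓❓❓❓❓❓❓❓❓❓
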